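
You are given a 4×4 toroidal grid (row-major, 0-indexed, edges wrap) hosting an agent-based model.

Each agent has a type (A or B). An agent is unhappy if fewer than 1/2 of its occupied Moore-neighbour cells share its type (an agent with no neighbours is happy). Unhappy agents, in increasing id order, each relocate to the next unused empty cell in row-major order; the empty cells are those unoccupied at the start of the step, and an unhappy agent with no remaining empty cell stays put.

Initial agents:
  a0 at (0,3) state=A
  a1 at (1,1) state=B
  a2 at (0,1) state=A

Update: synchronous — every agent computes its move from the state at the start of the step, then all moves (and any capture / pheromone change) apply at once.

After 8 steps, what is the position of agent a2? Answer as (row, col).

t=1: a0@(0,3):A a1@(0,0):B a2@(0,2):A
t=2: a0@(0,3):A a1@(0,1):B a2@(0,2):A
t=3: a0@(0,3):A a1@(0,0):B a2@(0,2):A
t=4: a0@(0,3):A a1@(0,1):B a2@(0,2):A
t=5: a0@(0,3):A a1@(0,0):B a2@(0,2):A
t=6: a0@(0,3):A a1@(0,1):B a2@(0,2):A
t=7: a0@(0,3):A a1@(0,0):B a2@(0,2):A
t=8: a0@(0,3):A a1@(0,1):B a2@(0,2):A

(0, 2)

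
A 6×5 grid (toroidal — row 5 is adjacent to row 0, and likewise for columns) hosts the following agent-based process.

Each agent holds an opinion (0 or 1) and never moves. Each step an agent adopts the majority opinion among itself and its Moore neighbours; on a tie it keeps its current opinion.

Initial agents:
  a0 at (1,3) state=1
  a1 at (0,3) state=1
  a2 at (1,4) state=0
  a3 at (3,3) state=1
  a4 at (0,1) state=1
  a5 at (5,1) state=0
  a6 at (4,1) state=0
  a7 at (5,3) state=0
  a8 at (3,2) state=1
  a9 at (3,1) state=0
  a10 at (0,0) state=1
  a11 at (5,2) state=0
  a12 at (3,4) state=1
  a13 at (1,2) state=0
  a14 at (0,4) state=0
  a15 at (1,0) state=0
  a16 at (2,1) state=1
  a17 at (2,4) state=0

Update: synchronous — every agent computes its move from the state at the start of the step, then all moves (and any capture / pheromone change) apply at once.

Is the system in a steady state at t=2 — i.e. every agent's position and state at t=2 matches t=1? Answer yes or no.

t=1: a0@(1,3):0 a1@(0,3):0 a2@(1,4):0 a3@(3,3):1 a4@(0,1):0 a5@(5,1):0 a6@(4,1):0 a7@(5,3):0 a8@(3,2):1 a9@(3,1):0 a10@(0,0):0 a11@(5,2):0 a12@(3,4):1 a13@(1,2):1 a14@(0,4):0 a15@(1,0):0 a16@(2,1):0 a17@(2,4):0
t=2: a0@(1,3):0 a1@(0,3):0 a2@(1,4):0 a3@(3,3):1 a4@(0,1):0 a5@(5,1):0 a6@(4,1):0 a7@(5,3):0 a8@(3,2):0 a9@(3,1):0 a10@(0,0):0 a11@(5,2):0 a12@(3,4):1 a13@(1,2):0 a14@(0,4):0 a15@(1,0):0 a16@(2,1):0 a17@(2,4):0

no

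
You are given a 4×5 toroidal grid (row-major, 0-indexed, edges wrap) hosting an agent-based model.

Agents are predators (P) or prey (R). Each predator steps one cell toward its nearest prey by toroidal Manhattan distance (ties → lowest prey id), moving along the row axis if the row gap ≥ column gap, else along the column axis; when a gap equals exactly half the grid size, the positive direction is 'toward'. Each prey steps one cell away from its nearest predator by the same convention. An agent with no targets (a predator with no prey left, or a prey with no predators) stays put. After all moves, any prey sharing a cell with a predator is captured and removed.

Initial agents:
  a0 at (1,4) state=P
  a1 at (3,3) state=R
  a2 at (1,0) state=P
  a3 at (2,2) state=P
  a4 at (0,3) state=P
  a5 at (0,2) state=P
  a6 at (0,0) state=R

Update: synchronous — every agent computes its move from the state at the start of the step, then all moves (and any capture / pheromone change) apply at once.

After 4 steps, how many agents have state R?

2

t=1: a0@(0,4):P a1@(2,3):R a2@(0,0):P a3@(3,2):P a4@(3,3):P a5@(3,2):P a6@(3,0):R
t=2: a0@(3,4):P a1@(1,3):R a2@(3,0):P a3@(2,2):P a4@(2,3):P a5@(2,2):P a6@(2,0):R
t=3: a0@(2,4):P a1@(0,3):R a2@(2,0):P a3@(1,2):P a4@(1,3):P a5@(1,2):P a6@(1,0):R
t=4: a0@(1,4):P a1@(3,3):R a2@(1,0):P a3@(0,2):P a4@(0,3):P a5@(0,2):P a6@(0,0):R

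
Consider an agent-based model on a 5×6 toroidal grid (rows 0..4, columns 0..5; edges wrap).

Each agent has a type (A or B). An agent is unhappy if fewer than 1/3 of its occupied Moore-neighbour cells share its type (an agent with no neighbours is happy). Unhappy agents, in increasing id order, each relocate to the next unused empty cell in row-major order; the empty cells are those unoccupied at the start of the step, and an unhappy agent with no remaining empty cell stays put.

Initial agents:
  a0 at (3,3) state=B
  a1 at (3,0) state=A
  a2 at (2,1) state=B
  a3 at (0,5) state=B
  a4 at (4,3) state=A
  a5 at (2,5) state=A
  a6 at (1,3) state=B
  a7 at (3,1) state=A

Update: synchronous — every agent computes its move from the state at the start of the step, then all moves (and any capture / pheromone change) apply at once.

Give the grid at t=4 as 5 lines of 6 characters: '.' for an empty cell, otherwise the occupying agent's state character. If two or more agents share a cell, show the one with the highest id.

BB.ABB
......
.....A
AA....
......

t=1: a0@(0,0):B a1@(3,0):A a2@(0,1):B a3@(0,5):B a4@(0,2):A a5@(2,5):A a6@(1,3):B a7@(3,1):A
t=2: a0@(0,0):B a1@(3,0):A a2@(0,1):B a3@(0,5):B a4@(0,3):A a5@(2,5):A a6@(0,4):B a7@(3,1):A
t=3: a0@(0,0):B a1@(3,0):A a2@(0,1):B a3@(0,5):B a4@(0,2):A a5@(2,5):A a6@(0,4):B a7@(3,1):A
t=4: a0@(0,0):B a1@(3,0):A a2@(0,1):B a3@(0,5):B a4@(0,3):A a5@(2,5):A a6@(0,4):B a7@(3,1):A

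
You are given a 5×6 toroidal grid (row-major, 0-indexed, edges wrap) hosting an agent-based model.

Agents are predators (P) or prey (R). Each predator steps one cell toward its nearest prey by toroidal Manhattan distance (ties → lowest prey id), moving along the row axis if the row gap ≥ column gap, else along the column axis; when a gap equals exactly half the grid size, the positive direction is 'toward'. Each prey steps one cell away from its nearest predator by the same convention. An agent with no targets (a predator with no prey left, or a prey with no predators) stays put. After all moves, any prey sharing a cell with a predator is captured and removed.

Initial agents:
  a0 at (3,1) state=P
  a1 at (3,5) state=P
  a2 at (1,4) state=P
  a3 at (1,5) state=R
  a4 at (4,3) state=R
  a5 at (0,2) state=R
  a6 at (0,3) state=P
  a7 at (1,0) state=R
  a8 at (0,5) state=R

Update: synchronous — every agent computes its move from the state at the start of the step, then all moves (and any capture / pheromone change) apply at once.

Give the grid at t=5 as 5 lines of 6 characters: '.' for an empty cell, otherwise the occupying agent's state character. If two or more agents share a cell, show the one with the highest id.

......
..PPRR
......
PR....
......

t=1: a0@(3,2):P a1@(2,5):P a2@(1,5):P a3@(1,0):R a4@(3,3):R a5@(0,1):R a6@(4,3):P a7@(1,1):R
t=2: a0@(3,3):P a1@(1,5):P a2@(1,0):P a3@(1,1):R a4@(3,4):R a5@(1,1):R a6@(3,3):P a7@(1,2):R
t=3: a0@(3,4):P a1@(1,0):P a2@(1,1):P a3@(1,2):R a4@(3,5):R a5@(1,2):R a6@(3,4):P a7@(1,3):R
t=4: a0@(3,5):P a1@(1,1):P a2@(1,2):P a3@(1,3):R a4@(3,0):R a5@(1,3):R a6@(3,5):P a7@(1,4):R
t=5: a0@(3,0):P a1@(1,2):P a2@(1,3):P a3@(1,4):R a4@(3,1):R a5@(1,4):R a6@(3,0):P a7@(1,5):R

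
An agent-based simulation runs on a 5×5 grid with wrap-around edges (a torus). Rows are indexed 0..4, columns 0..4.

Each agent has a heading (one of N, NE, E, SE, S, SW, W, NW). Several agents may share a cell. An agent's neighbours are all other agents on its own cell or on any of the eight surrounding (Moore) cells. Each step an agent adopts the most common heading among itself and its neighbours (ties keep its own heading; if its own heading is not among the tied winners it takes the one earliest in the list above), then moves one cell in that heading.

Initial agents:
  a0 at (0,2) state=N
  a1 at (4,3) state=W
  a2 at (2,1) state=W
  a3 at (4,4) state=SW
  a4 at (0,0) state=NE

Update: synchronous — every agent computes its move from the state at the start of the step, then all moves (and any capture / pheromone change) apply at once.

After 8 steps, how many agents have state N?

1

t=1: a0@(4,2):N a1@(4,2):W a2@(2,0):W a3@(0,3):SW a4@(4,1):NE
t=2: a0@(3,2):N a1@(4,1):W a2@(2,4):W a3@(1,2):SW a4@(3,2):NE
t=3: a0@(2,2):N a1@(4,0):W a2@(2,3):W a3@(2,1):SW a4@(2,3):NE
t=4: a0@(1,2):N a1@(4,4):W a2@(2,2):W a3@(3,0):SW a4@(1,4):NE
t=5: a0@(0,2):N a1@(4,3):W a2@(2,1):W a3@(4,4):SW a4@(0,0):NE
t=6: a0@(4,2):N a1@(4,2):W a2@(2,0):W a3@(0,3):SW a4@(4,1):NE
t=7: a0@(3,2):N a1@(4,1):W a2@(2,4):W a3@(1,2):SW a4@(3,2):NE
t=8: a0@(2,2):N a1@(4,0):W a2@(2,3):W a3@(2,1):SW a4@(2,3):NE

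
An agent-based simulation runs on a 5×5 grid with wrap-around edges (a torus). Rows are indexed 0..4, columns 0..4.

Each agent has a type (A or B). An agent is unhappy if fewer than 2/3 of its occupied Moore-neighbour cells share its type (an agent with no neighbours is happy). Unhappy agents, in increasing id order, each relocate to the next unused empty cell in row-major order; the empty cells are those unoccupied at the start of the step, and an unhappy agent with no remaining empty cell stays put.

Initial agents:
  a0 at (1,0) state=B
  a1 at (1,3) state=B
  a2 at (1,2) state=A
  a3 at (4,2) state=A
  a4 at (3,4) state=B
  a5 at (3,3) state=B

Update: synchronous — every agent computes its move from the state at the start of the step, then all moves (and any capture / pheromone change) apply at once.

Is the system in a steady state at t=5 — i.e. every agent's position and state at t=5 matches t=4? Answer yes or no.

no

t=1: a0@(1,0):B a1@(0,0):B a2@(0,1):A a3@(0,2):A a4@(3,4):B a5@(0,3):B
t=2: a0@(0,4):B a1@(1,1):B a2@(1,2):A a3@(1,3):A a4@(3,4):B a5@(1,4):B
t=3: a0@(0,0):B a1@(0,1):B a2@(0,2):A a3@(0,3):A a4@(3,4):B a5@(1,0):B
t=4: a0@(0,0):B a1@(0,1):B a2@(0,4):A a3@(0,3):A a4@(3,4):B a5@(1,0):B
t=5: a0@(0,0):B a1@(0,1):B a2@(0,2):A a3@(0,3):A a4@(3,4):B a5@(1,0):B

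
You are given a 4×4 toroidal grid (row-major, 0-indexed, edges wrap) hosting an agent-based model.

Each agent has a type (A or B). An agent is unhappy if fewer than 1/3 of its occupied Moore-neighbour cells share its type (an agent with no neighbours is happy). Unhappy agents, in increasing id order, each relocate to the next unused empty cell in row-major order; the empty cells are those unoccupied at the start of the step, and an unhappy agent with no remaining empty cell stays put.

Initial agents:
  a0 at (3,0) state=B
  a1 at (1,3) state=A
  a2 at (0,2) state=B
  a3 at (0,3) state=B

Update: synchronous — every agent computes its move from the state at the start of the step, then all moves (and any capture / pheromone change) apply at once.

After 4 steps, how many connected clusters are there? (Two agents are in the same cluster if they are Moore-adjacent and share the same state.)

t=1: a0@(3,0):B a1@(0,0):A a2@(0,2):B a3@(0,3):B
t=2: a0@(3,0):B a1@(0,1):A a2@(0,2):B a3@(0,3):B
t=3: a0@(3,0):B a1@(0,0):A a2@(0,2):B a3@(0,3):B
t=4: a0@(3,0):B a1@(0,1):A a2@(0,2):B a3@(0,3):B

2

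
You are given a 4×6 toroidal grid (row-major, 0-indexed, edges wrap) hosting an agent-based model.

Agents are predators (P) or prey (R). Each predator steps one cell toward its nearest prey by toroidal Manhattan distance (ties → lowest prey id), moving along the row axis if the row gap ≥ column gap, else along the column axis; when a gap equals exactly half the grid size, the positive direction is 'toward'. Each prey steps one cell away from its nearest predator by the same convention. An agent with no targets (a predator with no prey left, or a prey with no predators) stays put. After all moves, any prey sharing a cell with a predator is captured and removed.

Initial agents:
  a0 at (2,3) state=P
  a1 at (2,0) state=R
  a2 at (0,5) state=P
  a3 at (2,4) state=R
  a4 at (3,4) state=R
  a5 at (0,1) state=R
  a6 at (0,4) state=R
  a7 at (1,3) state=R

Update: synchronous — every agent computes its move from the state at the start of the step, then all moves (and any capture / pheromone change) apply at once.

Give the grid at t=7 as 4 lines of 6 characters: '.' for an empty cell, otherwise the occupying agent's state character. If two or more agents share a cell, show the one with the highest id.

...RP.
......
....PR
......

t=1: a0@(2,4):P a1@(2,5):R a2@(0,4):P a3@(2,5):R a5@(0,2):R a6@(0,3):R a7@(0,3):R
t=2: a0@(2,5):P a1@(2,0):R a2@(0,3):P a3@(2,0):R a5@(0,1):R a6@(0,2):R a7@(0,2):R
t=3: a0@(2,0):P a1@(2,1):R a2@(0,2):P a3@(2,1):R a5@(0,0):R a6@(0,1):R a7@(0,1):R
t=4: a0@(2,1):P a1@(2,2):R a2@(0,1):P a3@(2,2):R a5@(3,0):R a6@(0,0):R a7@(0,0):R
t=5: a0@(2,2):P a1@(2,3):R a2@(0,0):P a3@(2,3):R a6@(0,5):R a7@(0,5):R
t=6: a0@(2,3):P a1@(2,4):R a2@(0,5):P a3@(2,4):R a6@(0,4):R a7@(0,4):R
t=7: a0@(2,4):P a1@(2,5):R a2@(0,4):P a3@(2,5):R a6@(0,3):R a7@(0,3):R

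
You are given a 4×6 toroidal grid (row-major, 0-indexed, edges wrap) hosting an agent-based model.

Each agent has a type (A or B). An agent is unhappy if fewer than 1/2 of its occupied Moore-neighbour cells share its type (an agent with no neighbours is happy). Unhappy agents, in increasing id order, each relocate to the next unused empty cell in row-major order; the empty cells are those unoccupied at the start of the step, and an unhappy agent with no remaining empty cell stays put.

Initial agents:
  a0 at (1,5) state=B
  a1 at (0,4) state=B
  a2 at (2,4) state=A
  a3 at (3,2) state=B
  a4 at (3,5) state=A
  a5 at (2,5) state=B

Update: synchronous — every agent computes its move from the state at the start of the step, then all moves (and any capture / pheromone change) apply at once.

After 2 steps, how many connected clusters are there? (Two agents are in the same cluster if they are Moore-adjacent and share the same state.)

t=1: a0@(1,5):B a1@(0,4):B a2@(0,0):A a3@(3,2):B a4@(0,1):A a5@(0,2):B
t=2: a0@(1,5):B a1@(0,4):B a2@(0,0):A a3@(3,2):B a4@(0,3):A a5@(0,2):B

4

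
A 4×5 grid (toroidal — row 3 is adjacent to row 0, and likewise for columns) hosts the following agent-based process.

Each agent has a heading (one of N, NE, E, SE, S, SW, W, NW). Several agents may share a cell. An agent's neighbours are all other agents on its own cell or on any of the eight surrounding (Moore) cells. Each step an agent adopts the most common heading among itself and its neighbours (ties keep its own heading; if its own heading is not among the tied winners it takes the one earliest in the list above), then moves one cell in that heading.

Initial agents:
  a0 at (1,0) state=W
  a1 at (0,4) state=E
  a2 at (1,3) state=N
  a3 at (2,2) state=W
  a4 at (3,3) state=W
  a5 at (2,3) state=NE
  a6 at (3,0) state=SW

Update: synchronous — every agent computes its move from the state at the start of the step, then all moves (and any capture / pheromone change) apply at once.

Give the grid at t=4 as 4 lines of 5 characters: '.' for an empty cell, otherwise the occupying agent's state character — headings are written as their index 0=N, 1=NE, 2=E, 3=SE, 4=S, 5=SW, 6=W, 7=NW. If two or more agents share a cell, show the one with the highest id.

66...
.6...
...66
....6

t=1: a0@(1,4):W a1@(0,3):W a2@(0,3):N a3@(2,1):W a4@(3,2):W a5@(2,2):W a6@(0,4):SW
t=2: a0@(1,3):W a1@(0,2):W a2@(0,2):W a3@(2,0):W a4@(3,1):W a5@(2,1):W a6@(0,3):W
t=3: a0@(1,2):W a1@(0,1):W a2@(0,1):W a3@(2,4):W a4@(3,0):W a5@(2,0):W a6@(0,2):W
t=4: a0@(1,1):W a1@(0,0):W a2@(0,0):W a3@(2,3):W a4@(3,4):W a5@(2,4):W a6@(0,1):W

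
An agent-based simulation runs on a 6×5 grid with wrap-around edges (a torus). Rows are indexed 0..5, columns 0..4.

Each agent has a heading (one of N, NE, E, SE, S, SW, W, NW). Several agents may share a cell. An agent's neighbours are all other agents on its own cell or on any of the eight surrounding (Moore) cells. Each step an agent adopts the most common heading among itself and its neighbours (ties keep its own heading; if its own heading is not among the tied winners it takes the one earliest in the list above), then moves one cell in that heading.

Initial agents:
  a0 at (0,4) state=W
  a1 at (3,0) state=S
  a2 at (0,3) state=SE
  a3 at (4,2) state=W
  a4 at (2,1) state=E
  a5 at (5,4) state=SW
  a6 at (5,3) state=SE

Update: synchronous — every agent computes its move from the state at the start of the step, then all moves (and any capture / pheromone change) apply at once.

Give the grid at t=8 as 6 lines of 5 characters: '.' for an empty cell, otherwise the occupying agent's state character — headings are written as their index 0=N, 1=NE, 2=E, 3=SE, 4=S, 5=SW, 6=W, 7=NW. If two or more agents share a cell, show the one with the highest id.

t=1: a0@(1,0):SE a1@(4,0):S a2@(1,4):SE a3@(4,1):W a4@(2,2):E a5@(0,0):SE a6@(0,4):SE
t=2: a0@(2,1):SE a1@(5,0):S a2@(2,0):SE a3@(4,0):W a4@(2,3):E a5@(1,1):SE a6@(1,0):SE
t=3: a0@(3,2):SE a1@(0,0):S a2@(3,1):SE a3@(4,4):W a4@(2,4):E a5@(2,2):SE a6@(2,1):SE
t=4: a0@(4,3):SE a1@(1,0):S a2@(4,2):SE a3@(4,3):W a4@(2,0):E a5@(3,3):SE a6@(3,2):SE
t=5: a0@(5,4):SE a1@(2,0):S a2@(5,3):SE a3@(5,4):SE a4@(2,1):E a5@(4,4):SE a6@(4,3):SE
t=6: a0@(0,0):SE a1@(3,0):S a2@(0,4):SE a3@(0,0):SE a4@(2,2):E a5@(5,0):SE a6@(5,4):SE
t=7: a0@(1,1):SE a1@(4,0):S a2@(1,0):SE a3@(1,1):SE a4@(2,3):E a5@(0,1):SE a6@(0,0):SE
t=8: a0@(2,2):SE a1@(5,0):S a2@(2,1):SE a3@(2,2):SE a4@(2,4):E a5@(1,2):SE a6@(1,1):SE

.....
.33..
.33.2
.....
.....
4....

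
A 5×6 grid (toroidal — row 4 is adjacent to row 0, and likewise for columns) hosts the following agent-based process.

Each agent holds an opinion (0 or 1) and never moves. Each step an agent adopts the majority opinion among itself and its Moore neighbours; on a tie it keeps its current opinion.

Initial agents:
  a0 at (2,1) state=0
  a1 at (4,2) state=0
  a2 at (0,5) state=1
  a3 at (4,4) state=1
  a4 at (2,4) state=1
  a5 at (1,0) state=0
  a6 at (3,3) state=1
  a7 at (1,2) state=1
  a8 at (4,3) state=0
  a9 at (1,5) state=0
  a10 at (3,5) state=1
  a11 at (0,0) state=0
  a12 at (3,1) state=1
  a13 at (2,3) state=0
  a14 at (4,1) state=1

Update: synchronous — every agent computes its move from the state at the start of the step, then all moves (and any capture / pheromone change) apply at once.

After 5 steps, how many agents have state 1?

t=1: a0@(2,1):0 a1@(4,2):1 a2@(0,5):0 a3@(4,4):1 a4@(2,4):1 a5@(1,0):0 a6@(3,3):1 a7@(1,2):0 a8@(4,3):0 a9@(1,5):0 a10@(3,5):1 a11@(0,0):0 a12@(3,1):1 a13@(2,3):1 a14@(4,1):1
t=2: a0@(2,1):0 a1@(4,2):1 a2@(0,5):0 a3@(4,4):1 a4@(2,4):1 a5@(1,0):0 a6@(3,3):1 a7@(1,2):0 a8@(4,3):1 a9@(1,5):0 a10@(3,5):1 a11@(0,0):0 a12@(3,1):1 a13@(2,3):1 a14@(4,1):1
t=3: (unchanged — steady state)

9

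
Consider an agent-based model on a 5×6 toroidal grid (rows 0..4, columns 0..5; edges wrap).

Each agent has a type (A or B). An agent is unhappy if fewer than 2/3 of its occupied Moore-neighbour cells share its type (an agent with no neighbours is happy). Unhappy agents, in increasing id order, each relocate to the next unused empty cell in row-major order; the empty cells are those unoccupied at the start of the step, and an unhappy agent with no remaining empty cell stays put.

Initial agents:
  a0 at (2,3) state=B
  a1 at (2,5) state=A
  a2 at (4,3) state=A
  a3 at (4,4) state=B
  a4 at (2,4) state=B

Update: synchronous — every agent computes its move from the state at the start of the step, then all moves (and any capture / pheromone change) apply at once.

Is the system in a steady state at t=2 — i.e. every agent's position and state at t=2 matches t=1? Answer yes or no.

t=1: a0@(2,3):B a1@(0,0):A a2@(0,1):A a3@(0,2):B a4@(0,3):B
t=2: a0@(2,3):B a1@(0,0):A a2@(0,4):A a3@(0,5):B a4@(0,3):B

no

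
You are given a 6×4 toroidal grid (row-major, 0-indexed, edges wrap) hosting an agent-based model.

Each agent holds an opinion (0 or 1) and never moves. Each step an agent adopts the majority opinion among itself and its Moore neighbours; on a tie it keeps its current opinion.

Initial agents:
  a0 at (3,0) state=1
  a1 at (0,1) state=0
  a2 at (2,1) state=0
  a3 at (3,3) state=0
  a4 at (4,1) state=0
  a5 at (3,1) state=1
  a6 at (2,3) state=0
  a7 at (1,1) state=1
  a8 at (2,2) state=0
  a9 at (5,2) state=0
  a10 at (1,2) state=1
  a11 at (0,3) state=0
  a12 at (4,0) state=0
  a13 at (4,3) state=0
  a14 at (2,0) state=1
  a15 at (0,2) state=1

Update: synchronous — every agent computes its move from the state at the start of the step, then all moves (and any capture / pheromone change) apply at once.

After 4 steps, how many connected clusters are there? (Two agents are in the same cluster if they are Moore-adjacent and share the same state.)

t=1: a0@(3,0):0 a1@(0,1):1 a2@(2,1):1 a3@(3,3):0 a4@(4,1):0 a5@(3,1):0 a6@(2,3):0 a7@(1,1):1 a8@(2,2):0 a9@(5,2):0 a10@(1,2):0 a11@(0,3):0 a12@(4,0):0 a13@(4,3):0 a14@(2,0):1 a15@(0,2):1
t=2: a0@(3,0):0 a1@(0,1):1 a2@(2,1):0 a3@(3,3):0 a4@(4,1):0 a5@(3,1):0 a6@(2,3):0 a7@(1,1):1 a8@(2,2):0 a9@(5,2):0 a10@(1,2):0 a11@(0,3):0 a12@(4,0):0 a13@(4,3):0 a14@(2,0):0 a15@(0,2):1
t=3: a0@(3,0):0 a1@(0,1):1 a2@(2,1):0 a3@(3,3):0 a4@(4,1):0 a5@(3,1):0 a6@(2,3):0 a7@(1,1):0 a8@(2,2):0 a9@(5,2):0 a10@(1,2):0 a11@(0,3):0 a12@(4,0):0 a13@(4,3):0 a14@(2,0):0 a15@(0,2):1
t=4: a0@(3,0):0 a1@(0,1):0 a2@(2,1):0 a3@(3,3):0 a4@(4,1):0 a5@(3,1):0 a6@(2,3):0 a7@(1,1):0 a8@(2,2):0 a9@(5,2):0 a10@(1,2):0 a11@(0,3):0 a12@(4,0):0 a13@(4,3):0 a14@(2,0):0 a15@(0,2):0

1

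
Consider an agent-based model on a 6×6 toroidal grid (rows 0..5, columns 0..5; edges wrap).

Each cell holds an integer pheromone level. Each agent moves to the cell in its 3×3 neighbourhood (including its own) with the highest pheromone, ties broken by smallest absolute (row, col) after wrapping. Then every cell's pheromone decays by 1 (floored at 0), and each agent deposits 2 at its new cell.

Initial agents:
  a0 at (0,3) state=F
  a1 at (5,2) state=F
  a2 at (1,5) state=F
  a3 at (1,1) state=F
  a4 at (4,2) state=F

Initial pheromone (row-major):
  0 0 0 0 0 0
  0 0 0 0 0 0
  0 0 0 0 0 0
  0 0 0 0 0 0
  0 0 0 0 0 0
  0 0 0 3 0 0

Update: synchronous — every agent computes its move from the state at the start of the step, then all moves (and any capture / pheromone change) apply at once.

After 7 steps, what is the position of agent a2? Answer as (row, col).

t=1: a0@(5,3) a1@(5,3) a2@(0,0) a3@(0,0) a4@(5,3) | pheromone: 4 0 0 0 0 0 / 0 0 0 0 0 0 / 0 0 0 0 0 0 / 0 0 0 0 0 0 / 0 0 0 0 0 0 / 0 0 0 8 0 0
t=2: a0@(5,3) a1@(5,3) a2@(0,0) a3@(0,0) a4@(5,3) | pheromone: 7 0 0 0 0 0 / 0 0 0 0 0 0 / 0 0 0 0 0 0 / 0 0 0 0 0 0 / 0 0 0 0 0 0 / 0 0 0 13 0 0
t=3: a0@(5,3) a1@(5,3) a2@(0,0) a3@(0,0) a4@(5,3) | pheromone: 10 0 0 0 0 0 / 0 0 0 0 0 0 / 0 0 0 0 0 0 / 0 0 0 0 0 0 / 0 0 0 0 0 0 / 0 0 0 18 0 0
t=4: a0@(5,3) a1@(5,3) a2@(0,0) a3@(0,0) a4@(5,3) | pheromone: 13 0 0 0 0 0 / 0 0 0 0 0 0 / 0 0 0 0 0 0 / 0 0 0 0 0 0 / 0 0 0 0 0 0 / 0 0 0 23 0 0
t=5: a0@(5,3) a1@(5,3) a2@(0,0) a3@(0,0) a4@(5,3) | pheromone: 16 0 0 0 0 0 / 0 0 0 0 0 0 / 0 0 0 0 0 0 / 0 0 0 0 0 0 / 0 0 0 0 0 0 / 0 0 0 28 0 0
t=6: a0@(5,3) a1@(5,3) a2@(0,0) a3@(0,0) a4@(5,3) | pheromone: 19 0 0 0 0 0 / 0 0 0 0 0 0 / 0 0 0 0 0 0 / 0 0 0 0 0 0 / 0 0 0 0 0 0 / 0 0 0 33 0 0
t=7: a0@(5,3) a1@(5,3) a2@(0,0) a3@(0,0) a4@(5,3) | pheromone: 22 0 0 0 0 0 / 0 0 0 0 0 0 / 0 0 0 0 0 0 / 0 0 0 0 0 0 / 0 0 0 0 0 0 / 0 0 0 38 0 0

(0, 0)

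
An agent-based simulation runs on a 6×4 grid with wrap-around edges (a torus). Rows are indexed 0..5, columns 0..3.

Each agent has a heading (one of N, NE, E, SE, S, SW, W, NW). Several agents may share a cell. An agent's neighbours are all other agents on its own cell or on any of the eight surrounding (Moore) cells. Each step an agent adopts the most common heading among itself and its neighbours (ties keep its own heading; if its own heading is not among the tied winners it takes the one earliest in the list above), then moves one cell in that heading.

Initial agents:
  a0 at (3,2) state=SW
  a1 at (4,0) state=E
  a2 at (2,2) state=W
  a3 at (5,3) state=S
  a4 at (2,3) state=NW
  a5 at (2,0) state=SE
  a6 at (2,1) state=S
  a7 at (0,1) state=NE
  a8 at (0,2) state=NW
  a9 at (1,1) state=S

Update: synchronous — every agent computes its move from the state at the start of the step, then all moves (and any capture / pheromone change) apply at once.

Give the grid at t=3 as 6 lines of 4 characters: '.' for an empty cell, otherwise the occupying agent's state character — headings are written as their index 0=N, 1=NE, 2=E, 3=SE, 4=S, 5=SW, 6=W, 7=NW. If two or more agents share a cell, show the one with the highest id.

.4..
....
...4
..4.
.4..
4444

t=1: a0@(4,1):SW a1@(4,1):E a2@(3,2):S a3@(0,3):S a4@(1,2):NW a5@(3,0):S a6@(3,1):S a7@(5,2):NE a8@(1,2):S a9@(2,1):S
t=2: a0@(5,1):S a1@(5,1):S a2@(4,2):S a3@(1,3):S a4@(2,2):S a5@(4,0):S a6@(4,1):S a7@(4,3):NE a8@(2,2):S a9@(3,1):S
t=3: a0@(0,1):S a1@(0,1):S a2@(5,2):S a3@(2,3):S a4@(3,2):S a5@(5,0):S a6@(5,1):S a7@(5,3):S a8@(3,2):S a9@(4,1):S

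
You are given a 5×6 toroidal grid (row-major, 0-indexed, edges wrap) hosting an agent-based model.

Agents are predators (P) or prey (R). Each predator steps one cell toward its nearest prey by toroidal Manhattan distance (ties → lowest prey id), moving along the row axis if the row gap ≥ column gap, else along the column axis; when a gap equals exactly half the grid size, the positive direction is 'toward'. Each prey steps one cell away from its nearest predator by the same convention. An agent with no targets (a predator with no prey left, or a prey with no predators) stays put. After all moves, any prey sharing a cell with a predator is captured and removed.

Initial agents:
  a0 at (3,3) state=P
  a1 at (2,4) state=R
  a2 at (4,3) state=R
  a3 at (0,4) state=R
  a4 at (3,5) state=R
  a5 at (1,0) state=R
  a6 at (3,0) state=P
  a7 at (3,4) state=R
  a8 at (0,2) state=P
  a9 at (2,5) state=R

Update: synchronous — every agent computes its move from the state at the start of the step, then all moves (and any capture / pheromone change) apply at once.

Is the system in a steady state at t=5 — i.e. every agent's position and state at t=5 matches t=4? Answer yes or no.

t=1: a0@(4,3):P a1@(1,4):R a2@(0,3):R a3@(0,5):R a4@(3,4):R a5@(0,0):R a6@(3,5):P a8@(4,2):P a9@(1,5):R
t=2: a0@(0,3):P a1@(2,4):R a2@(1,3):R a3@(1,5):R a4@(3,3):R a5@(1,0):R a6@(3,4):P a8@(0,2):P a9@(0,5):R
t=3: a0@(1,3):P a1@(1,4):R a2@(2,3):R a3@(1,0):R a4@(3,2):R a5@(1,5):R a6@(2,4):P a8@(1,2):P a9@(0,0):R
t=4: a0@(1,4):P a1@(1,5):R a2@(3,3):R a3@(1,5):R a4@(4,2):R a5@(1,0):R a6@(1,4):P a8@(1,3):P a9@(0,5):R
t=5: a0@(1,5):P a1@(1,0):R a2@(4,3):R a3@(1,0):R a4@(3,2):R a5@(1,1):R a6@(1,5):P a8@(1,4):P a9@(4,5):R

no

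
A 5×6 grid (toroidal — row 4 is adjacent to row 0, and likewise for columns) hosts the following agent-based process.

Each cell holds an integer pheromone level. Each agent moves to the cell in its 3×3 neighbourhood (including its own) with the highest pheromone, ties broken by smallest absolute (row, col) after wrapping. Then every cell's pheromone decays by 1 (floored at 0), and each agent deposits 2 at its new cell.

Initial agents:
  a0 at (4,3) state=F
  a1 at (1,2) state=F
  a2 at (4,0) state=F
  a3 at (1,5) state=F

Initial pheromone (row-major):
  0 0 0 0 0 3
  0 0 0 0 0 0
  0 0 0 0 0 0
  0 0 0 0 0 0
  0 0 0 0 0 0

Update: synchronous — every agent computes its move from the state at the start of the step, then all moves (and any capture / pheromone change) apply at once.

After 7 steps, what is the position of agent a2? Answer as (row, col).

(0, 5)

t=1: a0@(0,2) a1@(0,1) a2@(0,5) a3@(0,5) | pheromone: 0 2 2 0 0 6 / 0 0 0 0 0 0 / 0 0 0 0 0 0 / 0 0 0 0 0 0 / 0 0 0 0 0 0
t=2: a0@(0,1) a1@(0,1) a2@(0,5) a3@(0,5) | pheromone: 0 5 1 0 0 9 / 0 0 0 0 0 0 / 0 0 0 0 0 0 / 0 0 0 0 0 0 / 0 0 0 0 0 0
t=3: a0@(0,1) a1@(0,1) a2@(0,5) a3@(0,5) | pheromone: 0 8 0 0 0 12 / 0 0 0 0 0 0 / 0 0 0 0 0 0 / 0 0 0 0 0 0 / 0 0 0 0 0 0
t=4: a0@(0,1) a1@(0,1) a2@(0,5) a3@(0,5) | pheromone: 0 11 0 0 0 15 / 0 0 0 0 0 0 / 0 0 0 0 0 0 / 0 0 0 0 0 0 / 0 0 0 0 0 0
t=5: a0@(0,1) a1@(0,1) a2@(0,5) a3@(0,5) | pheromone: 0 14 0 0 0 18 / 0 0 0 0 0 0 / 0 0 0 0 0 0 / 0 0 0 0 0 0 / 0 0 0 0 0 0
t=6: a0@(0,1) a1@(0,1) a2@(0,5) a3@(0,5) | pheromone: 0 17 0 0 0 21 / 0 0 0 0 0 0 / 0 0 0 0 0 0 / 0 0 0 0 0 0 / 0 0 0 0 0 0
t=7: a0@(0,1) a1@(0,1) a2@(0,5) a3@(0,5) | pheromone: 0 20 0 0 0 24 / 0 0 0 0 0 0 / 0 0 0 0 0 0 / 0 0 0 0 0 0 / 0 0 0 0 0 0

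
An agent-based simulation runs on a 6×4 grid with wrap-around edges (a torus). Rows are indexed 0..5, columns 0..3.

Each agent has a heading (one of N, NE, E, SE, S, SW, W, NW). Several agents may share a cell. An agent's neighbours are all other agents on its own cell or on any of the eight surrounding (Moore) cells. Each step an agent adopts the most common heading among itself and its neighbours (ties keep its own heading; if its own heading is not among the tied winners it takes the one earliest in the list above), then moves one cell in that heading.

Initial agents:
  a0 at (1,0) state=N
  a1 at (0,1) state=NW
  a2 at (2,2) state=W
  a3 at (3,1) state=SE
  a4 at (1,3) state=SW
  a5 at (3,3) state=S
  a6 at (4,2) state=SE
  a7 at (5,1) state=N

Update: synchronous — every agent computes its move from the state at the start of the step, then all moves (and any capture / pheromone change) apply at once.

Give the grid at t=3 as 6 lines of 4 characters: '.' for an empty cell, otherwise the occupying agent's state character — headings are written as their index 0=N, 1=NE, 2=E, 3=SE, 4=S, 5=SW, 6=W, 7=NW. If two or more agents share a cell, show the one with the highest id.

t=1: a0@(0,0):N a1@(5,1):N a2@(2,1):W a3@(4,2):SE a4@(2,2):SW a5@(4,3):S a6@(5,3):SE a7@(4,1):N
t=2: a0@(5,0):N a1@(4,1):N a2@(2,0):W a3@(5,3):SE a4@(3,1):SW a5@(5,0):SE a6@(0,0):SE a7@(3,1):N
t=3: a0@(0,1):SE a1@(3,1):N a2@(2,3):W a3@(0,0):SE a4@(2,1):N a5@(0,1):SE a6@(1,1):SE a7@(2,1):N

33..
.3..
.0.6
.0..
....
....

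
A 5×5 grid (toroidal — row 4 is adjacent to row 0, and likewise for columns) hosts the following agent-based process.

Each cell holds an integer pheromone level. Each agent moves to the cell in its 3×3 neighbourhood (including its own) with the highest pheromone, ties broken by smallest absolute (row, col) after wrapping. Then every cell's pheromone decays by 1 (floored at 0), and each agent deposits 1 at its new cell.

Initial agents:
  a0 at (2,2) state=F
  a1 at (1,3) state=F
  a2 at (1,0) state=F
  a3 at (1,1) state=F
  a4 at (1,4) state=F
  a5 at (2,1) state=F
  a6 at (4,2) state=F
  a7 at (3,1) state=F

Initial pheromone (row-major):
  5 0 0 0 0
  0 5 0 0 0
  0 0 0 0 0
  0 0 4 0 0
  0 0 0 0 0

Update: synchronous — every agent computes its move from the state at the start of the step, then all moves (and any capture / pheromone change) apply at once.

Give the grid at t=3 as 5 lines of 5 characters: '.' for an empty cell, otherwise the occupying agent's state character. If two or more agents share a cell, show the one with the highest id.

t=1: a0@(1,1) a1@(0,2) a2@(0,0) a3@(0,0) a4@(0,0) a5@(1,1) a6@(3,2) a7@(3,2) | pheromone: 7 0 1 0 0 / 0 6 0 0 0 / 0 0 0 0 0 / 0 0 5 0 0 / 0 0 0 0 0
t=2: a0@(0,0) a1@(1,1) a2@(0,0) a3@(0,0) a4@(0,0) a5@(0,0) a6@(3,2) a7@(3,2) | pheromone: 11 0 0 0 0 / 0 6 0 0 0 / 0 0 0 0 0 / 0 0 6 0 0 / 0 0 0 0 0
t=3: a0@(0,0) a1@(0,0) a2@(0,0) a3@(0,0) a4@(0,0) a5@(0,0) a6@(3,2) a7@(3,2) | pheromone: 16 0 0 0 0 / 0 5 0 0 0 / 0 0 0 0 0 / 0 0 7 0 0 / 0 0 0 0 0

F....
.....
.....
..F..
.....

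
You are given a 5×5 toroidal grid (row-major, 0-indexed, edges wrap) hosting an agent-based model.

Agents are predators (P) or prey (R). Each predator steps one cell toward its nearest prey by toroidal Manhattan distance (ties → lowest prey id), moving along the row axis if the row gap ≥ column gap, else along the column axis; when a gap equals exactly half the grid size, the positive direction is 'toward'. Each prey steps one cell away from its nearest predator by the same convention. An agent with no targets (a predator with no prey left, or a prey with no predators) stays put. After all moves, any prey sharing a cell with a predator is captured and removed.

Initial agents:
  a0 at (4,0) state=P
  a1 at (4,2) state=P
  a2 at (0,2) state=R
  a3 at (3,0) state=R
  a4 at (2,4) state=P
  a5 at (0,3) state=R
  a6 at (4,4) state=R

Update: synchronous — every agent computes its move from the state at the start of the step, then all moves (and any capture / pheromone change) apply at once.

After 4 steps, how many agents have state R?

3

t=1: a0@(3,0):P a1@(0,2):P a2@(1,2):R a3@(2,0):R a4@(3,4):P a5@(1,3):R a6@(4,3):R
t=2: a0@(2,0):P a1@(1,2):P a2@(2,2):R a3@(1,0):R a4@(2,4):P a5@(2,3):R a6@(3,3):R
t=3: a0@(1,0):P a1@(2,2):P a2@(3,2):R a3@(0,0):R a4@(2,3):P a6@(4,3):R
t=4: a0@(0,0):P a1@(3,2):P a2@(4,2):R a3@(4,0):R a4@(3,3):P a6@(0,3):R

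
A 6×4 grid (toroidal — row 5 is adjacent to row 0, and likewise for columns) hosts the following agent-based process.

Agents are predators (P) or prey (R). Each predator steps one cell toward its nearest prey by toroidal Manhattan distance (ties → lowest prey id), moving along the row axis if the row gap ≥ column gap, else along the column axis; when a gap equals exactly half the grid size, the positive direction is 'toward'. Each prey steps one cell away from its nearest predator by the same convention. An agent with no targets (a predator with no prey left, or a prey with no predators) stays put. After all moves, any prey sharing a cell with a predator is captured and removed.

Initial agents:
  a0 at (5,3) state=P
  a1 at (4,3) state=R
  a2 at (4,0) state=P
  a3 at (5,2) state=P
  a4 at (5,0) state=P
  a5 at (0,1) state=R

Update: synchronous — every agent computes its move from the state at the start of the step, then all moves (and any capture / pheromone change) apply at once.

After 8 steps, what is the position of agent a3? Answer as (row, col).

(3, 2)

t=1: a0@(4,3):P a1@(3,3):R a2@(4,3):P a3@(4,2):P a4@(4,0):P a5@(1,1):R
t=2: a0@(3,3):P a1@(2,3):R a2@(3,3):P a3@(3,2):P a4@(3,0):P a5@(0,1):R
t=3: a0@(2,3):P a1@(1,3):R a2@(2,3):P a3@(2,2):P a4@(2,0):P a5@(5,1):R
t=4: a0@(1,3):P a1@(0,3):R a2@(1,3):P a3@(1,2):P a4@(1,0):P a5@(4,1):R
t=5: a0@(0,3):P a1@(5,3):R a2@(0,3):P a3@(0,2):P a4@(0,0):P a5@(3,1):R
t=6: a0@(5,3):P a1@(4,3):R a2@(5,3):P a3@(5,2):P a4@(5,0):P a5@(2,1):R
t=7: a0@(4,3):P a1@(3,3):R a2@(4,3):P a3@(4,2):P a4@(4,0):P a5@(1,1):R
t=8: a0@(3,3):P a1@(2,3):R a2@(3,3):P a3@(3,2):P a4@(3,0):P a5@(0,1):R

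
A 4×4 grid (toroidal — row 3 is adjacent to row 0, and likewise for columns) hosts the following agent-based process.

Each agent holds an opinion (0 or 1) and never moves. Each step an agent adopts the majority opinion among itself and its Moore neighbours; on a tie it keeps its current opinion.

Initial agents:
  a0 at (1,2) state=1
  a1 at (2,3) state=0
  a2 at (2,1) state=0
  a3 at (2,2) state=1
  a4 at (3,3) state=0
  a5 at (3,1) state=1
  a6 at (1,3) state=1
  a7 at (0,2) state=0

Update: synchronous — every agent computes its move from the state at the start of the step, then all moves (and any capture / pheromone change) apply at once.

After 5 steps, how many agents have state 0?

0

t=1: a0@(1,2):1 a1@(2,3):1 a2@(2,1):1 a3@(2,2):1 a4@(3,3):0 a5@(3,1):1 a6@(1,3):1 a7@(0,2):1
t=2: a0@(1,2):1 a1@(2,3):1 a2@(2,1):1 a3@(2,2):1 a4@(3,3):1 a5@(3,1):1 a6@(1,3):1 a7@(0,2):1
t=3: (unchanged — steady state)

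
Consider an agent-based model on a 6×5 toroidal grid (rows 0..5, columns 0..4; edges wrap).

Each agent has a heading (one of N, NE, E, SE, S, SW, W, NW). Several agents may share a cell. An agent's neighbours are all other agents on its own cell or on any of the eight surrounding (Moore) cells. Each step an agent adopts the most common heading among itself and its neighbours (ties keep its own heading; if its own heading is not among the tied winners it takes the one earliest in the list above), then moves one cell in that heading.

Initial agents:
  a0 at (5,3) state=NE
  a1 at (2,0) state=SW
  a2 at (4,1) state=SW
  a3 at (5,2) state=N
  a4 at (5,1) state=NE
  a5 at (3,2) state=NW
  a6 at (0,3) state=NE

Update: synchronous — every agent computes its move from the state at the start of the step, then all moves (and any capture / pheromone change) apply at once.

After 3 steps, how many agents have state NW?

1

t=1: a0@(4,4):NE a1@(3,4):SW a2@(5,0):SW a3@(4,3):NE a4@(4,2):NE a5@(2,1):NW a6@(5,4):NE
t=2: a0@(3,0):NE a1@(2,0):NE a2@(4,1):NE a3@(3,4):NE a4@(3,3):NE a5@(1,0):NW a6@(4,0):NE
t=3: a0@(2,1):NE a1@(1,1):NE a2@(3,2):NE a3@(2,0):NE a4@(2,4):NE a5@(0,4):NW a6@(3,1):NE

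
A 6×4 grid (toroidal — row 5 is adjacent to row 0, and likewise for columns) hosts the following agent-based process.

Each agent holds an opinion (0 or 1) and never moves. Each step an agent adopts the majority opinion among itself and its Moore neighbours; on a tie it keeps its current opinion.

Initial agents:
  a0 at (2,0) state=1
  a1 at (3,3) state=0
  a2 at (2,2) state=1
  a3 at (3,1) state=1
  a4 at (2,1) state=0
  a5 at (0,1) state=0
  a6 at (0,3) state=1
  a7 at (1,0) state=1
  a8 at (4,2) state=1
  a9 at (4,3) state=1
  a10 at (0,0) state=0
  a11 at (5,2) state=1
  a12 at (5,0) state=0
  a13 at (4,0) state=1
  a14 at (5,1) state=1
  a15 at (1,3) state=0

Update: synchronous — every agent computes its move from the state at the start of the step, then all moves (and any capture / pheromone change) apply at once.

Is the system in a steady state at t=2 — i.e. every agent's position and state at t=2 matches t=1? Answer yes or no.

t=1: a0@(2,0):1 a1@(3,3):1 a2@(2,2):0 a3@(3,1):1 a4@(2,1):1 a5@(0,1):0 a6@(0,3):1 a7@(1,0):0 a8@(4,2):1 a9@(4,3):1 a10@(0,0):0 a11@(5,2):1 a12@(5,0):1 a13@(4,0):1 a14@(5,1):1 a15@(1,3):1
t=2: a0@(2,0):1 a1@(3,3):1 a2@(2,2):1 a3@(3,1):1 a4@(2,1):1 a5@(0,1):0 a6@(0,3):1 a7@(1,0):1 a8@(4,2):1 a9@(4,3):1 a10@(0,0):1 a11@(5,2):1 a12@(5,0):1 a13@(4,0):1 a14@(5,1):1 a15@(1,3):1

no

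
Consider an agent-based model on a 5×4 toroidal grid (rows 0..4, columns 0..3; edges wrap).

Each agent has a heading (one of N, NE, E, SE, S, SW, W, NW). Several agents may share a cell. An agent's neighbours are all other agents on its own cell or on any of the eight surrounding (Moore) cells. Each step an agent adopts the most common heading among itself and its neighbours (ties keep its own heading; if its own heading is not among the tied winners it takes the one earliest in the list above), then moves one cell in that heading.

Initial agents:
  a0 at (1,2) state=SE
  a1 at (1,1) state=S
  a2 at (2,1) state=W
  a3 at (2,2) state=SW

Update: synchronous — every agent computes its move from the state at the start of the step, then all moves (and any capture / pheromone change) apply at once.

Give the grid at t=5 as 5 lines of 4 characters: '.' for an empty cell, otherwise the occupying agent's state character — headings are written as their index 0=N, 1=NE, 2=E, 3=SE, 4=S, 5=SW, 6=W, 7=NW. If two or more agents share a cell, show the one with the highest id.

....
.4.3
65..
....
....

t=1: a0@(2,3):SE a1@(2,1):S a2@(2,0):W a3@(3,1):SW
t=2: a0@(3,0):SE a1@(3,1):S a2@(2,3):W a3@(4,0):SW
t=3: a0@(4,1):SE a1@(4,1):S a2@(2,2):W a3@(0,3):SW
t=4: a0@(0,2):SE a1@(0,1):S a2@(2,1):W a3@(1,2):SW
t=5: a0@(1,3):SE a1@(1,1):S a2@(2,0):W a3@(2,1):SW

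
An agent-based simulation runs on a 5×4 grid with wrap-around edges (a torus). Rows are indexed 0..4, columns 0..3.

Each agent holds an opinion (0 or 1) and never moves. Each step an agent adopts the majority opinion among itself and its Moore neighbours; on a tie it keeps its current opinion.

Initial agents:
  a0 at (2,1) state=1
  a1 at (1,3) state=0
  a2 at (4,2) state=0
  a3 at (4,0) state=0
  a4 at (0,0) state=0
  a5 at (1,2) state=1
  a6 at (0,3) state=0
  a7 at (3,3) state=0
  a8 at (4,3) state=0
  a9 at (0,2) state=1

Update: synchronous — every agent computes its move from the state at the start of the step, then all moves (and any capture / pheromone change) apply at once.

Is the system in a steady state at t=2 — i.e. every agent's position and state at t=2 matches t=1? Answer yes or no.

t=1: a0@(2,1):1 a1@(1,3):0 a2@(4,2):0 a3@(4,0):0 a4@(0,0):0 a5@(1,2):1 a6@(0,3):0 a7@(3,3):0 a8@(4,3):0 a9@(0,2):0
t=2: a0@(2,1):1 a1@(1,3):0 a2@(4,2):0 a3@(4,0):0 a4@(0,0):0 a5@(1,2):0 a6@(0,3):0 a7@(3,3):0 a8@(4,3):0 a9@(0,2):0

no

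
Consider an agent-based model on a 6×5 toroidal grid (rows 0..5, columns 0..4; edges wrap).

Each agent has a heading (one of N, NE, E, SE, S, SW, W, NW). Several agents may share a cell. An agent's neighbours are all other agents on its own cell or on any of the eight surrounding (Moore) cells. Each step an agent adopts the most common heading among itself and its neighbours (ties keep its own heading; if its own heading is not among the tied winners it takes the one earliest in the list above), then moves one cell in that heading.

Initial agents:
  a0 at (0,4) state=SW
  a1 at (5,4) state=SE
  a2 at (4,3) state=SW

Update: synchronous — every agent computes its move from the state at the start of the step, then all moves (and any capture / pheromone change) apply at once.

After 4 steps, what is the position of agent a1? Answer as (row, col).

(3, 0)

t=1: a0@(1,3):SW a1@(0,3):SW a2@(5,2):SW
t=2: a0@(2,2):SW a1@(1,2):SW a2@(0,1):SW
t=3: a0@(3,1):SW a1@(2,1):SW a2@(1,0):SW
t=4: a0@(4,0):SW a1@(3,0):SW a2@(2,4):SW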